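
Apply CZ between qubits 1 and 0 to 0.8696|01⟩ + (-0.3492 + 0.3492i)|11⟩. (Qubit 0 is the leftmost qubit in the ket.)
0.8696|01⟩ + (0.3492 - 0.3492i)|11⟩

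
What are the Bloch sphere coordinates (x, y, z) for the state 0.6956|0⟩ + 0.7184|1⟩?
(0.9994, 0, -0.03224)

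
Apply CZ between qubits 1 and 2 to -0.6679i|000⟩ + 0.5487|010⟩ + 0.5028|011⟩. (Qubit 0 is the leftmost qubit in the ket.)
-0.6679i|000⟩ + 0.5487|010⟩ - 0.5028|011⟩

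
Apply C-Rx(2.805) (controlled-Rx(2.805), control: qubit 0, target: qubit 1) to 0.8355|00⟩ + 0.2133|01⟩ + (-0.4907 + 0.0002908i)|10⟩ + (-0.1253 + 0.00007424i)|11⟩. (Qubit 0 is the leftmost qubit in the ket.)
0.8355|00⟩ + 0.2133|01⟩ + (-0.08212 + 0.1236i)|10⟩ + (-0.0207 + 0.4838i)|11⟩

C-Rx(2.805) leaves the control-|0⟩ kets |00⟩, |01⟩ unchanged and applies Rx(2.805) to qubit 1 on the control-|1⟩ pair (|10⟩, |11⟩).
Rx(2.805) = [[cos(θ/2), −i·sin(θ/2)], [−i·sin(θ/2), cos(θ/2)]]; θ = 2.805, cos(θ/2) ≈ 0.167503, sin(θ/2) ≈ 0.985872.
With a = amp(|10⟩) = (-0.4907 + 0.0002908i) and b = amp(|11⟩) = (-0.1253 + 0.00007424i):
new amp(|10⟩) = (0.167503)·a + (-0.985872i)·b = (-0.08212 + 0.1236i)
new amp(|11⟩) = (-0.985872i)·a + (0.167503)·b = (-0.0207 + 0.4838i)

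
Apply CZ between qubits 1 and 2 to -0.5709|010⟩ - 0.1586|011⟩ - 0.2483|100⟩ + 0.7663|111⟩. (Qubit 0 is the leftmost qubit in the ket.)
-0.5709|010⟩ + 0.1586|011⟩ - 0.2483|100⟩ - 0.7663|111⟩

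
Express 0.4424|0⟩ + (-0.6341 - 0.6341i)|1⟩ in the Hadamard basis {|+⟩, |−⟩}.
(-0.1356 - 0.4484i)|+⟩ + (0.7612 + 0.4484i)|−⟩

With |ψ⟩ = α|0⟩ + β|1⟩, the Hadamard-basis coefficients are ⟨+|ψ⟩ = (α + β)/√2 and ⟨−|ψ⟩ = (α − β)/√2.
Here α = 0.4424, β = (-0.6341 - 0.6341i): (α + β)/√2 = (-0.1356 - 0.4484i), (α − β)/√2 = (0.7612 + 0.4484i).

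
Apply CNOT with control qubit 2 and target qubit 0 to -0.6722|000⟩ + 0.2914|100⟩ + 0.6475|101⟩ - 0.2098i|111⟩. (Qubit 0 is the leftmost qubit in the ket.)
-0.6722|000⟩ + 0.6475|001⟩ - 0.2098i|011⟩ + 0.2914|100⟩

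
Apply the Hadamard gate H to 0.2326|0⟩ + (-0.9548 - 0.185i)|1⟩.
(-0.5107 - 0.1308i)|0⟩ + (0.8396 + 0.1308i)|1⟩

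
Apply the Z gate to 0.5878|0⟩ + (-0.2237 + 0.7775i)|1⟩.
0.5878|0⟩ + (0.2237 - 0.7775i)|1⟩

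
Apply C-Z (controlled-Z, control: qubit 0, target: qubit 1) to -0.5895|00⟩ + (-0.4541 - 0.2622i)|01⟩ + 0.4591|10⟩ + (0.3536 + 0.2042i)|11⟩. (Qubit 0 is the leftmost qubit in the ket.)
-0.5895|00⟩ + (-0.4541 - 0.2622i)|01⟩ + 0.4591|10⟩ + (-0.3536 - 0.2042i)|11⟩

C-Z leaves the control-|0⟩ kets |00⟩, |01⟩ unchanged and applies Z to qubit 1 on the control-|1⟩ pair (|10⟩, |11⟩).
Z = [[1, 0], [0, -1]].
With a = amp(|10⟩) = 0.4591 and b = amp(|11⟩) = (0.3536 + 0.2042i):
new amp(|10⟩) = (1)·a = 0.4591
new amp(|11⟩) = (-1)·b = (-0.3536 - 0.2042i)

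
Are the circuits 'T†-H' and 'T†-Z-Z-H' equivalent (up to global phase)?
Yes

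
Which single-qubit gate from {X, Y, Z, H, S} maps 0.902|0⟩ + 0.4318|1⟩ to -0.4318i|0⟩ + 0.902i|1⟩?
Y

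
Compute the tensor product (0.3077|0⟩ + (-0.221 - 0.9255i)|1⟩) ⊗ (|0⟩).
0.3077|00⟩ + (-0.221 - 0.9255i)|10⟩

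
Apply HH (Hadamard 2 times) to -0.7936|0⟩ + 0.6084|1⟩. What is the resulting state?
-0.7936|0⟩ + 0.6084|1⟩

H² = I, so an even number of Hadamards cancels: H^2 = I and the state is unchanged.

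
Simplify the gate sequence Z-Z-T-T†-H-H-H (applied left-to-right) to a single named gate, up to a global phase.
H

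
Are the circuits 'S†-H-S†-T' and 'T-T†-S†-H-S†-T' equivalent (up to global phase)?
Yes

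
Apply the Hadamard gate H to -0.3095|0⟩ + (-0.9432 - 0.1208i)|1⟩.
(-0.8858 - 0.08542i)|0⟩ + (0.4481 + 0.08542i)|1⟩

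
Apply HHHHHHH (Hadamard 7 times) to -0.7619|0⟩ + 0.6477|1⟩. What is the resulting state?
-0.08075|0⟩ - 0.9967|1⟩

H² = I, so H^7 = H: a single Hadamard. With (a, b) = (-0.7619, 0.6477), H gives ((a + b)/√2, (a − b)/√2) = (-0.08075, -0.9967).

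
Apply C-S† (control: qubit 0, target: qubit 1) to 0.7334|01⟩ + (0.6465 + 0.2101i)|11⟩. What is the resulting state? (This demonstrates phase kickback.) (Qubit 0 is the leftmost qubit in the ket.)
0.7334|01⟩ + (0.2101 - 0.6465i)|11⟩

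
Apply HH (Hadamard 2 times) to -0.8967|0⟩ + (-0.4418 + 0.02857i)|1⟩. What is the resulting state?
-0.8967|0⟩ + (-0.4418 + 0.02857i)|1⟩

H² = I, so an even number of Hadamards cancels: H^2 = I and the state is unchanged.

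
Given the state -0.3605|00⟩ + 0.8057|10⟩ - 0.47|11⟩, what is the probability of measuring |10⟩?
0.6492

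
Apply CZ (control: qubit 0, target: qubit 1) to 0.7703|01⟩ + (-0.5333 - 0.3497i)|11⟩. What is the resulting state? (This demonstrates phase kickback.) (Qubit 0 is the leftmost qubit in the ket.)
0.7703|01⟩ + (0.5333 + 0.3497i)|11⟩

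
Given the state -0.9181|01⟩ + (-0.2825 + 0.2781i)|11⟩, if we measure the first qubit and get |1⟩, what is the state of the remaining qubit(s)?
(-0.7126 + 0.7015i)|1⟩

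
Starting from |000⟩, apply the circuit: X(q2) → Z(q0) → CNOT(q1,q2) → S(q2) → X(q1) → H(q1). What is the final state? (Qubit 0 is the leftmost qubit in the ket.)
(1/√2)i|001⟩ - (1/√2)i|011⟩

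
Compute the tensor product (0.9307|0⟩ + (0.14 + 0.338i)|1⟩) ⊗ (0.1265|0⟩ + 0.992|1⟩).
0.1177|00⟩ + 0.9233|01⟩ + (0.01771 + 0.04276i)|10⟩ + (0.1389 + 0.3353i)|11⟩

amp(|b₁b₂…⟩) = product of the factor amplitudes for bits b₁, b₂, …; only kets whose every factor amplitude is nonzero survive.
|00⟩: (0.9307)(0.1265) = 0.1177
|01⟩: (0.9307)(0.992) = 0.9233
|10⟩: (0.14 + 0.338i)(0.1265) = (0.01771 + 0.04276i)
|11⟩: (0.14 + 0.338i)(0.992) = (0.1389 + 0.3353i)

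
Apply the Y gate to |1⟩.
-i|0⟩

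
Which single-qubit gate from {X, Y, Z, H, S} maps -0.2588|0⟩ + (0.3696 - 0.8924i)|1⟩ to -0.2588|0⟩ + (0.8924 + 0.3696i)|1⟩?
S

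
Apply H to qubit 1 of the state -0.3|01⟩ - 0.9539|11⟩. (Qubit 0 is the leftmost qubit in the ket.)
-0.2121|00⟩ + 0.2121|01⟩ - 0.6745|10⟩ + 0.6745|11⟩

H on qubit 1 mixes each pair of kets that differ only in qubit 1: amplitudes (a, b) of (|…0…⟩, |…1…⟩) become ((a + b)/√2, (a − b)/√2). Kets absent from the input have amplitude 0.
(|00⟩, |01⟩): (a, b) = (0, -0.3) → (-0.2121, 0.2121)
(|10⟩, |11⟩): (a, b) = (0, -0.9539) → (-0.6745, 0.6745)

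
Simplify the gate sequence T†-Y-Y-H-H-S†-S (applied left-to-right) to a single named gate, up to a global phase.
T†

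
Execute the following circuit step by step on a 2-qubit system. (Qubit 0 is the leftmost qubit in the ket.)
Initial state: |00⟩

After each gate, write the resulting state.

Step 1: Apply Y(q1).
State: i|01⟩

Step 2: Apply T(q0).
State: i|01⟩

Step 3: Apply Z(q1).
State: -i|01⟩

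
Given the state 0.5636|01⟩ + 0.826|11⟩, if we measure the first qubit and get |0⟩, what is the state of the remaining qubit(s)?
|1⟩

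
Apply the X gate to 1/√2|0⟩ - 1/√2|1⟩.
-1/√2|0⟩ + 1/√2|1⟩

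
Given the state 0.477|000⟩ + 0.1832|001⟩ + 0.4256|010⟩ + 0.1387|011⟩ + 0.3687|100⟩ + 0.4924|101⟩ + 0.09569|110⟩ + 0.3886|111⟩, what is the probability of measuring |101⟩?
0.2425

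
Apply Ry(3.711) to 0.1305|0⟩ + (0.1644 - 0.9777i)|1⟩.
(-0.1944 + 0.9383i)|0⟩ + (0.07907 + 0.2746i)|1⟩

Ry(3.711) = [[cos(θ/2), −sin(θ/2)], [sin(θ/2), cos(θ/2)]]; θ = 3.711, cos(θ/2) ≈ -0.280873, sin(θ/2) ≈ 0.959745.
With a = amp(|0⟩) = 0.1305 and b = amp(|1⟩) = (0.1644 - 0.9777i):
new amp(|0⟩) = (-0.280873)·a + (-0.959745)·b = (-0.1944 + 0.9383i)
new amp(|1⟩) = (0.959745)·a + (-0.280873)·b = (0.07907 + 0.2746i)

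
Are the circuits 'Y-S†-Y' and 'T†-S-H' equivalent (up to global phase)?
No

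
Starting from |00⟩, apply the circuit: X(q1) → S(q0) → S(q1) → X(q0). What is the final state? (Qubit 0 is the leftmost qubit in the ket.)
i|11⟩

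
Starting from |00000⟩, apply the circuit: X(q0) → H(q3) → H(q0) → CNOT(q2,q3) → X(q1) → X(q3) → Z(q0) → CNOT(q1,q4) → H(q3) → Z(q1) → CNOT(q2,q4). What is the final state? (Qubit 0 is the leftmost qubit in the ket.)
-1/√2|01001⟩ - 1/√2|11001⟩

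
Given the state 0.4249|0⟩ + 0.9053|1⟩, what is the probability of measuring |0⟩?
0.1805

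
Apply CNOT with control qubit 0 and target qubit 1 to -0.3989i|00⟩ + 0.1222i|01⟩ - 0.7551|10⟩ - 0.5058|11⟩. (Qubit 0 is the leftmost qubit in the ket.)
-0.3989i|00⟩ + 0.1222i|01⟩ - 0.5058|10⟩ - 0.7551|11⟩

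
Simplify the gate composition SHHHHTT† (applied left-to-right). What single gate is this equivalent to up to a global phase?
S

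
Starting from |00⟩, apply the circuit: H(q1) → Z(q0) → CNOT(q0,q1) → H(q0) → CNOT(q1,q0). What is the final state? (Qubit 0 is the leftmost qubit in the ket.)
1/2|00⟩ + 1/2|01⟩ + 1/2|10⟩ + 1/2|11⟩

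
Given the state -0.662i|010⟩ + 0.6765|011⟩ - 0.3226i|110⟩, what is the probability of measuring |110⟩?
0.1041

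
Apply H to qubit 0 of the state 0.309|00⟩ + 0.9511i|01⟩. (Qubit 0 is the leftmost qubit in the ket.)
0.2185|00⟩ + 0.6725i|01⟩ + 0.2185|10⟩ + 0.6725i|11⟩

H on qubit 0 mixes each pair of kets that differ only in qubit 0: amplitudes (a, b) of (|…0…⟩, |…1…⟩) become ((a + b)/√2, (a − b)/√2). Kets absent from the input have amplitude 0.
(|00⟩, |10⟩): (a, b) = (0.309, 0) → (0.2185, 0.2185)
(|01⟩, |11⟩): (a, b) = (0.9511i, 0) → (0.6725i, 0.6725i)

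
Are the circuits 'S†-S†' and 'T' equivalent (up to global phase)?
No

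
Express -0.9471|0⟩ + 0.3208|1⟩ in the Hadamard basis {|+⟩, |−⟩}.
-0.4429|+⟩ - 0.8965|−⟩

With |ψ⟩ = α|0⟩ + β|1⟩, the Hadamard-basis coefficients are ⟨+|ψ⟩ = (α + β)/√2 and ⟨−|ψ⟩ = (α − β)/√2.
Here α = -0.9471, β = 0.3208: (α + β)/√2 = -0.4429, (α − β)/√2 = -0.8965.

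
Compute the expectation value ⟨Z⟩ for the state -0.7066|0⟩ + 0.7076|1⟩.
-0.001414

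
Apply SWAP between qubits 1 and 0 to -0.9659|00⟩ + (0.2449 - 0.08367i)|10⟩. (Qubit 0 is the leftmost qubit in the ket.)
-0.9659|00⟩ + (0.2449 - 0.08367i)|01⟩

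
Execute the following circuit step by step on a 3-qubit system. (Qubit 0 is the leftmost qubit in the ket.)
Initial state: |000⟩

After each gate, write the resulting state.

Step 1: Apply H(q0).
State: 1/√2|000⟩ + 1/√2|100⟩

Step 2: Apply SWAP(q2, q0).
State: 1/√2|000⟩ + 1/√2|001⟩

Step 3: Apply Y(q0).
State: (1/√2)i|100⟩ + (1/√2)i|101⟩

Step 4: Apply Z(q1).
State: (1/√2)i|100⟩ + (1/√2)i|101⟩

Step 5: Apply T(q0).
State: (-1/2 + (1/2)i)|100⟩ + (-1/2 + (1/2)i)|101⟩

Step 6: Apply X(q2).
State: (-1/2 + (1/2)i)|100⟩ + (-1/2 + (1/2)i)|101⟩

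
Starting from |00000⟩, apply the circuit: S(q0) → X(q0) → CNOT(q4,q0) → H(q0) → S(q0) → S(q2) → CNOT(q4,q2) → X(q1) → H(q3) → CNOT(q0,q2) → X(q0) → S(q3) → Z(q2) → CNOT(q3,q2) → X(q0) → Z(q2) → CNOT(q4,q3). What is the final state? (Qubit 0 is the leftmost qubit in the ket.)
1/2|01000⟩ - (1/2)i|01110⟩ - 1/2|11010⟩ - (1/2)i|11100⟩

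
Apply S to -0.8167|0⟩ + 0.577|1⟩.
-0.8167|0⟩ + 0.577i|1⟩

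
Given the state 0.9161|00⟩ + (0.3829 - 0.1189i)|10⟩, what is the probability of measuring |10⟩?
0.1607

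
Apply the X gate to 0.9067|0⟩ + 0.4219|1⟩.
0.4219|0⟩ + 0.9067|1⟩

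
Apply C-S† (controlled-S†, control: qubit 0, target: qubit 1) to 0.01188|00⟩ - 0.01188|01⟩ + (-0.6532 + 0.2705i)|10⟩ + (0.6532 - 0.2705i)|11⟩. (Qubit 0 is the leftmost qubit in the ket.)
0.01188|00⟩ - 0.01188|01⟩ + (-0.6532 + 0.2705i)|10⟩ + (-0.2705 - 0.6532i)|11⟩

C-S† leaves the control-|0⟩ kets |00⟩, |01⟩ unchanged and applies S† to qubit 1 on the control-|1⟩ pair (|10⟩, |11⟩).
S† = [[1, 0], [0, -i]].
With a = amp(|10⟩) = (-0.6532 + 0.2705i) and b = amp(|11⟩) = (0.6532 - 0.2705i):
new amp(|10⟩) = (1)·a = (-0.6532 + 0.2705i)
new amp(|11⟩) = (-i)·b = (-0.2705 - 0.6532i)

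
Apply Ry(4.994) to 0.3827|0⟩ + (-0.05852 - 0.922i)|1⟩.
(-0.2707 + 0.554i)|0⟩ + (0.2767 + 0.737i)|1⟩

Ry(4.994) = [[cos(θ/2), −sin(θ/2)], [sin(θ/2), cos(θ/2)]]; θ = 4.994, cos(θ/2) ≈ -0.799345, sin(θ/2) ≈ 0.600873.
With a = amp(|0⟩) = 0.3827 and b = amp(|1⟩) = (-0.05852 - 0.922i):
new amp(|0⟩) = (-0.799345)·a + (-0.600873)·b = (-0.2707 + 0.554i)
new amp(|1⟩) = (0.600873)·a + (-0.799345)·b = (0.2767 + 0.737i)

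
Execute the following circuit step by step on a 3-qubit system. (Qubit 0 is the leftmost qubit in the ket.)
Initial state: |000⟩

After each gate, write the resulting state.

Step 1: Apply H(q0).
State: 1/√2|000⟩ + 1/√2|100⟩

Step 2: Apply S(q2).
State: 1/√2|000⟩ + 1/√2|100⟩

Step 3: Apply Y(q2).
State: (1/√2)i|001⟩ + (1/√2)i|101⟩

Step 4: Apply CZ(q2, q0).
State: (1/√2)i|001⟩ - (1/√2)i|101⟩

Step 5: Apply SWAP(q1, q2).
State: (1/√2)i|010⟩ - (1/√2)i|110⟩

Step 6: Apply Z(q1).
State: -(1/√2)i|010⟩ + (1/√2)i|110⟩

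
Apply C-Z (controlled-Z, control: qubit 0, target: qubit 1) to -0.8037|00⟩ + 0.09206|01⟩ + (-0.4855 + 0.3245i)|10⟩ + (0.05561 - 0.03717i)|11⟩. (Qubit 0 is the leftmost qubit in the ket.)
-0.8037|00⟩ + 0.09206|01⟩ + (-0.4855 + 0.3245i)|10⟩ + (-0.05561 + 0.03717i)|11⟩

C-Z leaves the control-|0⟩ kets |00⟩, |01⟩ unchanged and applies Z to qubit 1 on the control-|1⟩ pair (|10⟩, |11⟩).
Z = [[1, 0], [0, -1]].
With a = amp(|10⟩) = (-0.4855 + 0.3245i) and b = amp(|11⟩) = (0.05561 - 0.03717i):
new amp(|10⟩) = (1)·a = (-0.4855 + 0.3245i)
new amp(|11⟩) = (-1)·b = (-0.05561 + 0.03717i)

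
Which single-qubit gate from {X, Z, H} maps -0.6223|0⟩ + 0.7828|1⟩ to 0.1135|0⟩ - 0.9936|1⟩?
H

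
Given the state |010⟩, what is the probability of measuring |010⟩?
1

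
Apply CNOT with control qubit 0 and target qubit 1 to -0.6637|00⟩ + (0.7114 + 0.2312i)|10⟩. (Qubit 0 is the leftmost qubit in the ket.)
-0.6637|00⟩ + (0.7114 + 0.2312i)|11⟩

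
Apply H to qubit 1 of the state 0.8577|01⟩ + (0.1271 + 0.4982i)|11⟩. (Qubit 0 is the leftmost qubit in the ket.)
0.6065|00⟩ - 0.6065|01⟩ + (0.08987 + 0.3523i)|10⟩ + (-0.08987 - 0.3523i)|11⟩

H on qubit 1 mixes each pair of kets that differ only in qubit 1: amplitudes (a, b) of (|…0…⟩, |…1…⟩) become ((a + b)/√2, (a − b)/√2). Kets absent from the input have amplitude 0.
(|00⟩, |01⟩): (a, b) = (0, 0.8577) → (0.6065, -0.6065)
(|10⟩, |11⟩): (a, b) = (0, (0.1271 + 0.4982i)) → ((0.08987 + 0.3523i), (-0.08987 - 0.3523i))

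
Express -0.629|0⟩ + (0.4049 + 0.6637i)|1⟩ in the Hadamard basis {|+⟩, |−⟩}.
(-0.1585 + 0.4693i)|+⟩ + (-0.7311 - 0.4693i)|−⟩

With |ψ⟩ = α|0⟩ + β|1⟩, the Hadamard-basis coefficients are ⟨+|ψ⟩ = (α + β)/√2 and ⟨−|ψ⟩ = (α − β)/√2.
Here α = -0.629, β = (0.4049 + 0.6637i): (α + β)/√2 = (-0.1585 + 0.4693i), (α − β)/√2 = (-0.7311 - 0.4693i).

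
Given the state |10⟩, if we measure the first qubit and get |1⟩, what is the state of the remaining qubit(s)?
|0⟩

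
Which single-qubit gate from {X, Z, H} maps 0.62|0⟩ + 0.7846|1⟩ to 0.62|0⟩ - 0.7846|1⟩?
Z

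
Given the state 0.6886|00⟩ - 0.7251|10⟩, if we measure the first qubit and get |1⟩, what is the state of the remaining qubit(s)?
-|0⟩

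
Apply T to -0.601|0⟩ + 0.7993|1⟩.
-0.601|0⟩ + (0.5652 + 0.5652i)|1⟩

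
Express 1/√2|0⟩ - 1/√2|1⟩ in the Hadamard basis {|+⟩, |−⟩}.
|−⟩

With |ψ⟩ = α|0⟩ + β|1⟩, the Hadamard-basis coefficients are ⟨+|ψ⟩ = (α + β)/√2 and ⟨−|ψ⟩ = (α − β)/√2.
Here α = 1/√2, β = -1/√2: (α + β)/√2 = 0, (α − β)/√2 = 1.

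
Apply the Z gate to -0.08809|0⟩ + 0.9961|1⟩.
-0.08809|0⟩ - 0.9961|1⟩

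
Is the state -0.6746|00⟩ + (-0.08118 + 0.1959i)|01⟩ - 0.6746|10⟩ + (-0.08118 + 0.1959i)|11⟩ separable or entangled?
Separable

Writing the state as a|00⟩ + b|01⟩ + c|10⟩ + d|11⟩, it is a product state iff ad − bc = 0.
Here (a, b, c, d) = (-0.6746, (-0.08118 + 0.1959i), -0.6746, (-0.08118 + 0.1959i)): ad − bc = (-0.6746)(-0.08118 + 0.1959i) − (-0.08118 + 0.1959i)(-0.6746) = 0, so the state is separable.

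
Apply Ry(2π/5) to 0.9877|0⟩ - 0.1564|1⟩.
0.891|0⟩ + 0.454|1⟩

Ry(2π/5) = [[cos(θ/2), −sin(θ/2)], [sin(θ/2), cos(θ/2)]]; θ = 2π/5, cos(θ/2) ≈ 0.809017, sin(θ/2) ≈ 0.587785.
With a = amp(|0⟩) = 0.9877 and b = amp(|1⟩) = -0.1564:
new amp(|0⟩) = (0.809017)·a + (-0.587785)·b = 0.891
new amp(|1⟩) = (0.587785)·a + (0.809017)·b = 0.454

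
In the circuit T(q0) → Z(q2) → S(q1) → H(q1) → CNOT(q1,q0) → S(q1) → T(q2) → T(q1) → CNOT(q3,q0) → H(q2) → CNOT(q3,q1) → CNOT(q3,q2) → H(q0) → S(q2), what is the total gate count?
14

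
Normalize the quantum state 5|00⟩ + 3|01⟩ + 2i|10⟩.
0.8111|00⟩ + 0.4867|01⟩ + 0.3244i|10⟩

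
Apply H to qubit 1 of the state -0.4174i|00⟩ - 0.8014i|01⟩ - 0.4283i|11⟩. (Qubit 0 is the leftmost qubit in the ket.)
-0.8618i|00⟩ + 0.2715i|01⟩ - 0.3029i|10⟩ + 0.3029i|11⟩

H on qubit 1 mixes each pair of kets that differ only in qubit 1: amplitudes (a, b) of (|…0…⟩, |…1…⟩) become ((a + b)/√2, (a − b)/√2). Kets absent from the input have amplitude 0.
(|00⟩, |01⟩): (a, b) = (-0.4174i, -0.8014i) → (-0.8618i, 0.2715i)
(|10⟩, |11⟩): (a, b) = (0, -0.4283i) → (-0.3029i, 0.3029i)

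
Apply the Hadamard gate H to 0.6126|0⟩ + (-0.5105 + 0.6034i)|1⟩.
(0.0722 + 0.4267i)|0⟩ + (0.7942 - 0.4267i)|1⟩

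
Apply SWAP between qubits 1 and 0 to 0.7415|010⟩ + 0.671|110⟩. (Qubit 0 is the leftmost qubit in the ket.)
0.7415|100⟩ + 0.671|110⟩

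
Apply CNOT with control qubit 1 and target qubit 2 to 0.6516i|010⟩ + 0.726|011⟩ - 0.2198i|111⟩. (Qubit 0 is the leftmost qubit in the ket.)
0.726|010⟩ + 0.6516i|011⟩ - 0.2198i|110⟩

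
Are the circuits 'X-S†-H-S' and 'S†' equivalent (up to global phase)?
No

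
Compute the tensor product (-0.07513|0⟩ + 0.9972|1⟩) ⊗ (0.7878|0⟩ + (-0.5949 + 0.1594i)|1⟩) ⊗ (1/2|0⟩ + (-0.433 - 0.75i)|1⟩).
-0.02959|000⟩ + (0.02563 + 0.04439i)|001⟩ + (0.02235 - 0.005988i)|010⟩ + (-0.02833 - 0.02834i)|011⟩ + 0.3928|100⟩ + (-0.3402 - 0.5892i)|101⟩ + (-0.2966 + 0.07948i)|110⟩ + (0.3761 + 0.3761i)|111⟩

amp(|b₁b₂…⟩) = product of the factor amplitudes for bits b₁, b₂, …; only kets whose every factor amplitude is nonzero survive.
|000⟩: (-0.07513)(0.7878)(1/2) = -0.02959
|001⟩: (-0.07513)(0.7878)(-0.433 - 0.75i) = (0.02563 + 0.04439i)
|010⟩: (-0.07513)(-0.5949 + 0.1594i)(1/2) = (0.02235 - 0.005988i)
|011⟩: (-0.07513)(-0.5949 + 0.1594i)(-0.433 - 0.75i) = (-0.02833 - 0.02834i)
|100⟩: (0.9972)(0.7878)(1/2) = 0.3928
|101⟩: (0.9972)(0.7878)(-0.433 - 0.75i) = (-0.3402 - 0.5892i)
|110⟩: (0.9972)(-0.5949 + 0.1594i)(1/2) = (-0.2966 + 0.07948i)
|111⟩: (0.9972)(-0.5949 + 0.1594i)(-0.433 - 0.75i) = (0.3761 + 0.3761i)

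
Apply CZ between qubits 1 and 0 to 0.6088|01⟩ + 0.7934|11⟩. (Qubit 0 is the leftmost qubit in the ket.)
0.6088|01⟩ - 0.7934|11⟩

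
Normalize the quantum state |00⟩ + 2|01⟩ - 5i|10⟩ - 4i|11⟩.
0.1474|00⟩ + 0.2949|01⟩ - 0.7372i|10⟩ - 0.5898i|11⟩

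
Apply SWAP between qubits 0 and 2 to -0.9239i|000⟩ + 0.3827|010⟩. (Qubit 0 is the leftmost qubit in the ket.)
-0.9239i|000⟩ + 0.3827|010⟩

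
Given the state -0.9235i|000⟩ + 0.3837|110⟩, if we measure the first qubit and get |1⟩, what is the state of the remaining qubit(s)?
|10⟩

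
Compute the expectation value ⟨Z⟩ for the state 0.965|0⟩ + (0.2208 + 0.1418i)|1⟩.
0.8624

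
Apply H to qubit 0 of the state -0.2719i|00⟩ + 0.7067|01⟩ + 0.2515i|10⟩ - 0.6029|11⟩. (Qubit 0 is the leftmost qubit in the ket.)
-0.01442i|00⟩ + 0.0734|01⟩ - 0.3701i|10⟩ + 0.926|11⟩

H on qubit 0 mixes each pair of kets that differ only in qubit 0: amplitudes (a, b) of (|…0…⟩, |…1…⟩) become ((a + b)/√2, (a − b)/√2). Kets absent from the input have amplitude 0.
(|00⟩, |10⟩): (a, b) = (-0.2719i, 0.2515i) → (-0.01442i, -0.3701i)
(|01⟩, |11⟩): (a, b) = (0.7067, -0.6029) → (0.0734, 0.926)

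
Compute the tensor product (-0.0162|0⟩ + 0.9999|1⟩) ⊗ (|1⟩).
-0.0162|01⟩ + 0.9999|11⟩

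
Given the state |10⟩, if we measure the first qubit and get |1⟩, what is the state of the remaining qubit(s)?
|0⟩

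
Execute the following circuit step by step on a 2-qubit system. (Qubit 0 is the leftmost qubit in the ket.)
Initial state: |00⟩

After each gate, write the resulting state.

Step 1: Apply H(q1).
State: 1/√2|00⟩ + 1/√2|01⟩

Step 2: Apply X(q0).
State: 1/√2|10⟩ + 1/√2|11⟩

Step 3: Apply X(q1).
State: 1/√2|10⟩ + 1/√2|11⟩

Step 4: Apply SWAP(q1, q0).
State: 1/√2|01⟩ + 1/√2|11⟩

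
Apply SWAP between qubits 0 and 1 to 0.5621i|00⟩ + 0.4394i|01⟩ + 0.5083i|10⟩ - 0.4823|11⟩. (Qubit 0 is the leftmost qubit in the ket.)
0.5621i|00⟩ + 0.5083i|01⟩ + 0.4394i|10⟩ - 0.4823|11⟩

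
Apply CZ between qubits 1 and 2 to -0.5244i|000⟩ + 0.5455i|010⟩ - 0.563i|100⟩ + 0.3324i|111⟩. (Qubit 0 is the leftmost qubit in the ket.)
-0.5244i|000⟩ + 0.5455i|010⟩ - 0.563i|100⟩ - 0.3324i|111⟩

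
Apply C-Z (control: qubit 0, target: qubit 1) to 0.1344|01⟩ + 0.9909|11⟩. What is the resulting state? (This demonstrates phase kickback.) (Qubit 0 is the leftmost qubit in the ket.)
0.1344|01⟩ - 0.9909|11⟩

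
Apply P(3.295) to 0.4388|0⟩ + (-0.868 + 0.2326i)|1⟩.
0.4388|0⟩ + (0.8933 - 0.09723i)|1⟩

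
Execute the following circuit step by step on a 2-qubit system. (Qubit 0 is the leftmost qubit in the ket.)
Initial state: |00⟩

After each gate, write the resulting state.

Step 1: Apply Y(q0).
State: i|10⟩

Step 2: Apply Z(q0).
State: -i|10⟩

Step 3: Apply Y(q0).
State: -|00⟩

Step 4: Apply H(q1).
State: -1/√2|00⟩ - 1/√2|01⟩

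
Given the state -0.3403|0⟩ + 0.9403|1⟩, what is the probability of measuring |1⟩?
0.8842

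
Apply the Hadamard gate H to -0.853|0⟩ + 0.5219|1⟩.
-0.2341|0⟩ - 0.9722|1⟩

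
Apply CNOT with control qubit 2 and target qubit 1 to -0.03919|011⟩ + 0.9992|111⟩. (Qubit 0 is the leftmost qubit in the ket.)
-0.03919|001⟩ + 0.9992|101⟩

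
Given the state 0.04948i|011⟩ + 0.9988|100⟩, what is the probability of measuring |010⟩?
0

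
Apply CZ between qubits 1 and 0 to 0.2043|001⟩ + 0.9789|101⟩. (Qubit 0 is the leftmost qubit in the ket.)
0.2043|001⟩ + 0.9789|101⟩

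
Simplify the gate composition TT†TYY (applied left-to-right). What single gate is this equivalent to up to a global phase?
T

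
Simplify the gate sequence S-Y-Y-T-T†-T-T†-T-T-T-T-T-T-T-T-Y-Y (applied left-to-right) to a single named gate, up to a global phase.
S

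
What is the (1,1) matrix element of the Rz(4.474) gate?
(-0.618 + 0.7862i)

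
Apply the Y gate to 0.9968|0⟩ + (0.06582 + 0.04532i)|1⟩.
(0.04532 - 0.06582i)|0⟩ + 0.9968i|1⟩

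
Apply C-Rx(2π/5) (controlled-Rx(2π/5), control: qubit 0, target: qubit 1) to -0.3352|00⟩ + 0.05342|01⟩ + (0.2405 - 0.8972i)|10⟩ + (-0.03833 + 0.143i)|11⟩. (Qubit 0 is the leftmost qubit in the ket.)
-0.3352|00⟩ + 0.05342|01⟩ + (0.2786 - 0.7033i)|10⟩ + (-0.5584 - 0.02567i)|11⟩

C-Rx(2π/5) leaves the control-|0⟩ kets |00⟩, |01⟩ unchanged and applies Rx(2π/5) to qubit 1 on the control-|1⟩ pair (|10⟩, |11⟩).
Rx(2π/5) = [[cos(θ/2), −i·sin(θ/2)], [−i·sin(θ/2), cos(θ/2)]]; θ = 2π/5, cos(θ/2) ≈ 0.809017, sin(θ/2) ≈ 0.587785.
With a = amp(|10⟩) = (0.2405 - 0.8972i) and b = amp(|11⟩) = (-0.03833 + 0.143i):
new amp(|10⟩) = (0.809017)·a + (-0.587785i)·b = (0.2786 - 0.7033i)
new amp(|11⟩) = (-0.587785i)·a + (0.809017)·b = (-0.5584 - 0.02567i)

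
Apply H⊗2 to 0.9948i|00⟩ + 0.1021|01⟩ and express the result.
(0.05105 + 0.4974i)|00⟩ + (-0.05105 + 0.4974i)|01⟩ + (0.05105 + 0.4974i)|10⟩ + (-0.05105 + 0.4974i)|11⟩

H⊗2 gives amp(|y⟩) = (1/2) Σ_x (−1)^(x·y) amp(|x⟩), where x·y is the number of positions in which both x and y have a 1.
|00⟩: (0.9948i + 0.1021)/2 = (0.05105 + 0.4974i)
|01⟩: (0.9948i - 0.1021)/2 = (-0.05105 + 0.4974i)
|10⟩: (0.9948i + 0.1021)/2 = (0.05105 + 0.4974i)
|11⟩: (0.9948i - 0.1021)/2 = (-0.05105 + 0.4974i)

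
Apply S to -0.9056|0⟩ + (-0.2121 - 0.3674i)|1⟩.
-0.9056|0⟩ + (0.3674 - 0.2121i)|1⟩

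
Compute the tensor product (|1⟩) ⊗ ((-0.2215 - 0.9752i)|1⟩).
(-0.2215 - 0.9752i)|11⟩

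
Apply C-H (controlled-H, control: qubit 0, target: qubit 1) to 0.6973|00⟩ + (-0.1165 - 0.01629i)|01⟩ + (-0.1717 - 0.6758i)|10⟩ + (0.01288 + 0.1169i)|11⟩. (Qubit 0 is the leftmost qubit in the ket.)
0.6973|00⟩ + (-0.1165 - 0.01629i)|01⟩ + (-0.1123 - 0.3952i)|10⟩ + (-0.1305 - 0.5605i)|11⟩

C-H leaves the control-|0⟩ kets |00⟩, |01⟩ unchanged and applies H to qubit 1 on the control-|1⟩ pair (|10⟩, |11⟩).
H = [[1/√2, 1/√2], [1/√2, -1/√2]].
With a = amp(|10⟩) = (-0.1717 - 0.6758i) and b = amp(|11⟩) = (0.01288 + 0.1169i):
new amp(|10⟩) = (1/√2)·a + (1/√2)·b = (-0.1123 - 0.3952i)
new amp(|11⟩) = (1/√2)·a + (-1/√2)·b = (-0.1305 - 0.5605i)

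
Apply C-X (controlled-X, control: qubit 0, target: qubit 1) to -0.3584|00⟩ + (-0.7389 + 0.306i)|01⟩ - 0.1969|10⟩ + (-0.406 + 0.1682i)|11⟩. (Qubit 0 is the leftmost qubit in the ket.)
-0.3584|00⟩ + (-0.7389 + 0.306i)|01⟩ + (-0.406 + 0.1682i)|10⟩ - 0.1969|11⟩

C-X leaves the control-|0⟩ kets |00⟩, |01⟩ unchanged and applies X to qubit 1 on the control-|1⟩ pair (|10⟩, |11⟩).
X = [[0, 1], [1, 0]].
With a = amp(|10⟩) = -0.1969 and b = amp(|11⟩) = (-0.406 + 0.1682i):
new amp(|10⟩) = (1)·b = (-0.406 + 0.1682i)
new amp(|11⟩) = (1)·a = -0.1969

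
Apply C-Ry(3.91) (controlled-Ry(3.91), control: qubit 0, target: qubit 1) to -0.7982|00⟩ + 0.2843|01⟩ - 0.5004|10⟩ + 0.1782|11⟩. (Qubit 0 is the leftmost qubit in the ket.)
-0.7982|00⟩ + 0.2843|01⟩ + 0.02235|10⟩ - 0.5307|11⟩

C-Ry(3.91) leaves the control-|0⟩ kets |00⟩, |01⟩ unchanged and applies Ry(3.91) to qubit 1 on the control-|1⟩ pair (|10⟩, |11⟩).
Ry(3.91) = [[cos(θ/2), −sin(θ/2)], [sin(θ/2), cos(θ/2)]]; θ = 3.91, cos(θ/2) ≈ -0.374821, sin(θ/2) ≈ 0.927097.
With a = amp(|10⟩) = -0.5004 and b = amp(|11⟩) = 0.1782:
new amp(|10⟩) = (-0.374821)·a + (-0.927097)·b = 0.02235
new amp(|11⟩) = (0.927097)·a + (-0.374821)·b = -0.5307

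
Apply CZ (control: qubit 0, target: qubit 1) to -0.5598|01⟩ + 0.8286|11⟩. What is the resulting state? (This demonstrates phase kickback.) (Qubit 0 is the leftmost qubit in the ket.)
-0.5598|01⟩ - 0.8286|11⟩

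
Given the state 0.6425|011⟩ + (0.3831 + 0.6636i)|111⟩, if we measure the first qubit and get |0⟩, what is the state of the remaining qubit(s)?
|11⟩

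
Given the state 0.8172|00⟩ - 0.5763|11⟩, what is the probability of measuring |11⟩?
0.3321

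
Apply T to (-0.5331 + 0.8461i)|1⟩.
(-0.9752 + 0.2213i)|1⟩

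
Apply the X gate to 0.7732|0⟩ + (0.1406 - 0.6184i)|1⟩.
(0.1406 - 0.6184i)|0⟩ + 0.7732|1⟩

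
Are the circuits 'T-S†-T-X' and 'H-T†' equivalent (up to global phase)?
No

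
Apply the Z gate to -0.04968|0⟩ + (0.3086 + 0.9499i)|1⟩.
-0.04968|0⟩ + (-0.3086 - 0.9499i)|1⟩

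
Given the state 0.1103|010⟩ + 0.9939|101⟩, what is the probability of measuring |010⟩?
0.01217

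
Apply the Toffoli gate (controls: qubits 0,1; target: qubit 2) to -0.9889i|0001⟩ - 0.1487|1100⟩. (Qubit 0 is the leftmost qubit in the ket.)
-0.9889i|0001⟩ - 0.1487|1110⟩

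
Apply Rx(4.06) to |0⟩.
-0.4432|0⟩ - 0.8964i|1⟩

Rx(4.06) = [[cos(θ/2), −i·sin(θ/2)], [−i·sin(θ/2), cos(θ/2)]]; θ = 4.06, cos(θ/2) ≈ -0.443234, sin(θ/2) ≈ 0.896406.
With a = amp(|0⟩) = 1 and b = amp(|1⟩) = 0:
new amp(|0⟩) = (-0.443234)·a + (-0.896406i)·b = -0.4432
new amp(|1⟩) = (-0.896406i)·a + (-0.443234)·b = -0.8964i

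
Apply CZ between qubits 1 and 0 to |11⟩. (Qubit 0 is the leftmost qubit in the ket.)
-|11⟩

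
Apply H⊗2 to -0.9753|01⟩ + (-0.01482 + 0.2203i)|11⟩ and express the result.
(-0.4951 + 0.1102i)|00⟩ + (0.4951 - 0.1102i)|01⟩ + (-0.4802 - 0.1102i)|10⟩ + (0.4802 + 0.1102i)|11⟩

H⊗2 gives amp(|y⟩) = (1/2) Σ_x (−1)^(x·y) amp(|x⟩), where x·y is the number of positions in which both x and y have a 1.
|00⟩: (-0.9753 + (-0.01482 + 0.2203i))/2 = (-0.4951 + 0.1102i)
|01⟩: (0.9753 - (-0.01482 + 0.2203i))/2 = (0.4951 - 0.1102i)
|10⟩: (-0.9753 - (-0.01482 + 0.2203i))/2 = (-0.4802 - 0.1102i)
|11⟩: (0.9753 + (-0.01482 + 0.2203i))/2 = (0.4802 + 0.1102i)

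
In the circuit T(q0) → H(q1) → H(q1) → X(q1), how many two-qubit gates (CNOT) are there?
0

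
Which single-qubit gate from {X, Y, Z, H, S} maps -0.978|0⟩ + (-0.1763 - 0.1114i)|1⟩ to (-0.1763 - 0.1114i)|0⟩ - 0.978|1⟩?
X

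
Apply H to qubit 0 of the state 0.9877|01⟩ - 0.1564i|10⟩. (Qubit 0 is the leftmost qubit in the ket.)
-0.1106i|00⟩ + 0.6984|01⟩ + 0.1106i|10⟩ + 0.6984|11⟩

H on qubit 0 mixes each pair of kets that differ only in qubit 0: amplitudes (a, b) of (|…0…⟩, |…1…⟩) become ((a + b)/√2, (a − b)/√2). Kets absent from the input have amplitude 0.
(|00⟩, |10⟩): (a, b) = (0, -0.1564i) → (-0.1106i, 0.1106i)
(|01⟩, |11⟩): (a, b) = (0.9877, 0) → (0.6984, 0.6984)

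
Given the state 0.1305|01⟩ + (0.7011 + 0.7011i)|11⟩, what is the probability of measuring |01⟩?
0.01703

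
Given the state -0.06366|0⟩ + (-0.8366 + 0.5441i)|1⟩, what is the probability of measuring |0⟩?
0.004053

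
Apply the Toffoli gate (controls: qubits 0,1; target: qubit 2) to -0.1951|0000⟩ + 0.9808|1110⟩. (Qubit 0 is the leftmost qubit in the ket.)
-0.1951|0000⟩ + 0.9808|1100⟩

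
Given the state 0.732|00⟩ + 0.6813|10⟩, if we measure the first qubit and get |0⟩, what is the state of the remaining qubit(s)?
|0⟩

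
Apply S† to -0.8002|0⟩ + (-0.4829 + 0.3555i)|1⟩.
-0.8002|0⟩ + (0.3555 + 0.4829i)|1⟩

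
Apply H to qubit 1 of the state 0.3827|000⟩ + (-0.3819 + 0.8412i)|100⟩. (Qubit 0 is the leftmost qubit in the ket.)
0.2706|000⟩ + 0.2706|010⟩ + (-0.27 + 0.5948i)|100⟩ + (-0.27 + 0.5948i)|110⟩

H on qubit 1 mixes each pair of kets that differ only in qubit 1: amplitudes (a, b) of (|…0…⟩, |…1…⟩) become ((a + b)/√2, (a − b)/√2). Kets absent from the input have amplitude 0.
(|000⟩, |010⟩): (a, b) = (0.3827, 0) → (0.2706, 0.2706)
(|100⟩, |110⟩): (a, b) = ((-0.3819 + 0.8412i), 0) → ((-0.27 + 0.5948i), (-0.27 + 0.5948i))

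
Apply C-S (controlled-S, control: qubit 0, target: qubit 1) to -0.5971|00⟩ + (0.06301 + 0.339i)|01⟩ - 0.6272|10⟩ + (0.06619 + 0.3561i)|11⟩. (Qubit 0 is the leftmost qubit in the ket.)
-0.5971|00⟩ + (0.06301 + 0.339i)|01⟩ - 0.6272|10⟩ + (-0.3561 + 0.06619i)|11⟩

C-S leaves the control-|0⟩ kets |00⟩, |01⟩ unchanged and applies S to qubit 1 on the control-|1⟩ pair (|10⟩, |11⟩).
S = [[1, 0], [0, i]].
With a = amp(|10⟩) = -0.6272 and b = amp(|11⟩) = (0.06619 + 0.3561i):
new amp(|10⟩) = (1)·a = -0.6272
new amp(|11⟩) = (i)·b = (-0.3561 + 0.06619i)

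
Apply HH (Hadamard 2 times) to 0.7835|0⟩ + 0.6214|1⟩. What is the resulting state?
0.7835|0⟩ + 0.6214|1⟩

H² = I, so an even number of Hadamards cancels: H^2 = I and the state is unchanged.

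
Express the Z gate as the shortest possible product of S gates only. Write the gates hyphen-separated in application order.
S-S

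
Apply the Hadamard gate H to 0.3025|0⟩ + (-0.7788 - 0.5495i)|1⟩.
(-0.3368 - 0.3886i)|0⟩ + (0.7646 + 0.3886i)|1⟩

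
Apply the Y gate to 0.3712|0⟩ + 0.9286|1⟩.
-0.9286i|0⟩ + 0.3712i|1⟩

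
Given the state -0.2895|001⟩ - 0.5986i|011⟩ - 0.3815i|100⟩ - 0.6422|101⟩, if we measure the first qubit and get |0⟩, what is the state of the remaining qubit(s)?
-0.4354|01⟩ - 0.9002i|11⟩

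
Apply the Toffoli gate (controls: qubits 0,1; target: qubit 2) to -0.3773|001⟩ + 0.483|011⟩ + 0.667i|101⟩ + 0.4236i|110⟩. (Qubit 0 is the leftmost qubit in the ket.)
-0.3773|001⟩ + 0.483|011⟩ + 0.667i|101⟩ + 0.4236i|111⟩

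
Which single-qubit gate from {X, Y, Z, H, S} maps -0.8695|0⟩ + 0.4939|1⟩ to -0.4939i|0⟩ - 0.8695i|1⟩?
Y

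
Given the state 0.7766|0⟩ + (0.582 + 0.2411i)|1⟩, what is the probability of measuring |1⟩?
0.3969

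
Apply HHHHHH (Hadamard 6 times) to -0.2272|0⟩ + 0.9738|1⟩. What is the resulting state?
-0.2272|0⟩ + 0.9738|1⟩

H² = I, so an even number of Hadamards cancels: H^6 = I and the state is unchanged.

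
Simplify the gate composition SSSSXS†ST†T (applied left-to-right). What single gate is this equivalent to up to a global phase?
X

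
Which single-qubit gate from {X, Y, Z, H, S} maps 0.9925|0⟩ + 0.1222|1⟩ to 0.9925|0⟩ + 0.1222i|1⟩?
S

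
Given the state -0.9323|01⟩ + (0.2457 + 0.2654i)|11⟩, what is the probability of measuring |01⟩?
0.8692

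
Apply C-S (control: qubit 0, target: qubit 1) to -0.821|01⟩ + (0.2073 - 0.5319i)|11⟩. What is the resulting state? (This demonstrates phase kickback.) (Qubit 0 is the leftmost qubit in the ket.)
-0.821|01⟩ + (0.5319 + 0.2073i)|11⟩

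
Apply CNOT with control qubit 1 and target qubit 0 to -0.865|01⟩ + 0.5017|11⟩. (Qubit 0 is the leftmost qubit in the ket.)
0.5017|01⟩ - 0.865|11⟩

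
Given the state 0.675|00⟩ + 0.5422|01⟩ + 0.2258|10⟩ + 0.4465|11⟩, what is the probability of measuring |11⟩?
0.1994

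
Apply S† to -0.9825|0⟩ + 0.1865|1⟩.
-0.9825|0⟩ - 0.1865i|1⟩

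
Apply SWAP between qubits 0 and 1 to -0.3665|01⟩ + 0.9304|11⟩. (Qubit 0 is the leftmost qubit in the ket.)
-0.3665|10⟩ + 0.9304|11⟩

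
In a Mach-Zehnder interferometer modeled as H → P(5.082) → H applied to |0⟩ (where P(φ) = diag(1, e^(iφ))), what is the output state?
(0.6806 - 0.4662i)|0⟩ + (0.3194 + 0.4662i)|1⟩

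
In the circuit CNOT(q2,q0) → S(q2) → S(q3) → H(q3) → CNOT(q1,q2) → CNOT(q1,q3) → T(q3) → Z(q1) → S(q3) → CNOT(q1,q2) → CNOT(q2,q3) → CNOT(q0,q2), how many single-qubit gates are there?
6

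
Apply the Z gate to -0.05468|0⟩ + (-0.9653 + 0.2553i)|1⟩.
-0.05468|0⟩ + (0.9653 - 0.2553i)|1⟩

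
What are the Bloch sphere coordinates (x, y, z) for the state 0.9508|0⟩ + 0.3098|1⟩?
(0.5891, 0, 0.808)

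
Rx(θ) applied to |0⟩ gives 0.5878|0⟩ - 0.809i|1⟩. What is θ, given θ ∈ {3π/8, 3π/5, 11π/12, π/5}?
3π/5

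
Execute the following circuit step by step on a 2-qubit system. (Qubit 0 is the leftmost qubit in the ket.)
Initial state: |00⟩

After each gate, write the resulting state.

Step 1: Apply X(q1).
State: |01⟩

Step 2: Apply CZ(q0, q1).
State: |01⟩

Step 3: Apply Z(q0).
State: |01⟩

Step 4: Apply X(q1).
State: |00⟩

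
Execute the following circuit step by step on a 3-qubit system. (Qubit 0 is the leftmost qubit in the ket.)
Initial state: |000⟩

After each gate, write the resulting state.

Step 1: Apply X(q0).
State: |100⟩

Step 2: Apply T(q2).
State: |100⟩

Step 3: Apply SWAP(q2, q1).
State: |100⟩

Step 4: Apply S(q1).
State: |100⟩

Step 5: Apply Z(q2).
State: |100⟩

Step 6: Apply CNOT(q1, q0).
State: |100⟩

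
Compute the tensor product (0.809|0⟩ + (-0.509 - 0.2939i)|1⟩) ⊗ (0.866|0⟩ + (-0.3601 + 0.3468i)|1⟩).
0.7006|00⟩ + (-0.2913 + 0.2806i)|01⟩ + (-0.4408 - 0.2545i)|10⟩ + (0.2852 - 0.07069i)|11⟩

amp(|b₁b₂…⟩) = product of the factor amplitudes for bits b₁, b₂, …; only kets whose every factor amplitude is nonzero survive.
|00⟩: (0.809)(0.866) = 0.7006
|01⟩: (0.809)(-0.3601 + 0.3468i) = (-0.2913 + 0.2806i)
|10⟩: (-0.509 - 0.2939i)(0.866) = (-0.4408 - 0.2545i)
|11⟩: (-0.509 - 0.2939i)(-0.3601 + 0.3468i) = (0.2852 - 0.07069i)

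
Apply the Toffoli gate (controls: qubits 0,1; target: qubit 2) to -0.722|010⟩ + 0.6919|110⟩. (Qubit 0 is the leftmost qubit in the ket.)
-0.722|010⟩ + 0.6919|111⟩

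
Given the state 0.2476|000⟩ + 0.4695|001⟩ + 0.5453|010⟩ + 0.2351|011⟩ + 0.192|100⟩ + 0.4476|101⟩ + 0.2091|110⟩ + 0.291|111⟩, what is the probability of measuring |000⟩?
0.06131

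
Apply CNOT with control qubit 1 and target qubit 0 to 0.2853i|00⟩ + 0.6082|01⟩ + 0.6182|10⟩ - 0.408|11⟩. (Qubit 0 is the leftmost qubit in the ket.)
0.2853i|00⟩ - 0.408|01⟩ + 0.6182|10⟩ + 0.6082|11⟩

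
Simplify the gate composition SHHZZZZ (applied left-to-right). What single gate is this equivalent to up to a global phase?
S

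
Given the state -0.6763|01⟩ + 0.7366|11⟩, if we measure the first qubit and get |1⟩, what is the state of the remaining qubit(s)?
|1⟩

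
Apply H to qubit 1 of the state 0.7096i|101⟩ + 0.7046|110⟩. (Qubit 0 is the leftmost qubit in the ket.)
0.4982|100⟩ + 0.5018i|101⟩ - 0.4982|110⟩ + 0.5018i|111⟩

H on qubit 1 mixes each pair of kets that differ only in qubit 1: amplitudes (a, b) of (|…0…⟩, |…1…⟩) become ((a + b)/√2, (a − b)/√2). Kets absent from the input have amplitude 0.
(|100⟩, |110⟩): (a, b) = (0, 0.7046) → (0.4982, -0.4982)
(|101⟩, |111⟩): (a, b) = (0.7096i, 0) → (0.5018i, 0.5018i)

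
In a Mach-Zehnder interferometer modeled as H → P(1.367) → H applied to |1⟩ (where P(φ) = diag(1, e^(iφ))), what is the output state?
(0.3988 - 0.4897i)|0⟩ + (0.6012 + 0.4897i)|1⟩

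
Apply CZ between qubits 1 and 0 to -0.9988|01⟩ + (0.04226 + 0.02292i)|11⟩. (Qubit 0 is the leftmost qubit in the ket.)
-0.9988|01⟩ + (-0.04226 - 0.02292i)|11⟩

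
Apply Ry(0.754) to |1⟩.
-0.3681|0⟩ + 0.9298|1⟩

Ry(0.754) = [[cos(θ/2), −sin(θ/2)], [sin(θ/2), cos(θ/2)]]; θ = 0.754, cos(θ/2) ≈ 0.929773, sin(θ/2) ≈ 0.368133.
With a = amp(|0⟩) = 0 and b = amp(|1⟩) = 1:
new amp(|0⟩) = (0.929773)·a + (-0.368133)·b = -0.3681
new amp(|1⟩) = (0.368133)·a + (0.929773)·b = 0.9298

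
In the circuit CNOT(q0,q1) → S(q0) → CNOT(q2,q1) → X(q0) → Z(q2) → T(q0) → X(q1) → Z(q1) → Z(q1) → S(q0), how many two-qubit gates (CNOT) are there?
2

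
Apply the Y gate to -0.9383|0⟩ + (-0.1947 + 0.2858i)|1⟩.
(0.2858 + 0.1947i)|0⟩ - 0.9383i|1⟩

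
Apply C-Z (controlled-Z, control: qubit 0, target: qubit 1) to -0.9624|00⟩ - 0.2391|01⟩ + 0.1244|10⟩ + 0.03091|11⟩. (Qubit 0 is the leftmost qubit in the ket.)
-0.9624|00⟩ - 0.2391|01⟩ + 0.1244|10⟩ - 0.03091|11⟩

C-Z leaves the control-|0⟩ kets |00⟩, |01⟩ unchanged and applies Z to qubit 1 on the control-|1⟩ pair (|10⟩, |11⟩).
Z = [[1, 0], [0, -1]].
With a = amp(|10⟩) = 0.1244 and b = amp(|11⟩) = 0.03091:
new amp(|10⟩) = (1)·a = 0.1244
new amp(|11⟩) = (-1)·b = -0.03091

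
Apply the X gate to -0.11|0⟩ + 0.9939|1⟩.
0.9939|0⟩ - 0.11|1⟩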